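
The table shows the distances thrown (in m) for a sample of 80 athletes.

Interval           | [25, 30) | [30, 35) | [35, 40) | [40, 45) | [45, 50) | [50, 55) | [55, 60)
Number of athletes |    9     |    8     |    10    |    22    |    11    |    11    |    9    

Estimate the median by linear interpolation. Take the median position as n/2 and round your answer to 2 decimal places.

Cumulative frequencies: 9, 17, 27, 49, 60, 71, 80
n = 80; position = n/2 = 40.
This falls in the class [40, 45): L = 40, F = 27, f = 22, h = 5.
Median ≈ 40 + ((40 − 27) / 22) × 5 = 42.9545

42.95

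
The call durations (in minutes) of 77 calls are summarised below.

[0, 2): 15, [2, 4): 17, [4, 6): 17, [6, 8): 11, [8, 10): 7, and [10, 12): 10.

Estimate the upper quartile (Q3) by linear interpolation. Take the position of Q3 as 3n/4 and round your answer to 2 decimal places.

Cumulative frequencies: 15, 32, 49, 60, 67, 77
n = 77; position = 3n/4 = 57.75.
This falls in the class [6, 8): L = 6, F = 49, f = 11, h = 2.
Upper quartile ≈ 6 + ((57.75 − 49) / 11) × 2 = 7.5909

7.59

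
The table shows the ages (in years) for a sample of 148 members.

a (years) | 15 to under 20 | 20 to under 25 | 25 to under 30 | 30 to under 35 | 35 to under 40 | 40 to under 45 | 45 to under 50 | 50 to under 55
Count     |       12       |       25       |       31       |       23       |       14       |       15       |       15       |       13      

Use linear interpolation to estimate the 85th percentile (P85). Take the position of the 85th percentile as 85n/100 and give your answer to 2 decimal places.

46.93

Cumulative frequencies: 12, 37, 68, 91, 105, 120, 135, 148
n = 148; position = 85n/100 = 125.8.
This falls in the class 45 to under 50: L = 45, F = 120, f = 15, h = 5.
85th percentile ≈ 45 + ((125.8 − 120) / 15) × 5 = 46.9333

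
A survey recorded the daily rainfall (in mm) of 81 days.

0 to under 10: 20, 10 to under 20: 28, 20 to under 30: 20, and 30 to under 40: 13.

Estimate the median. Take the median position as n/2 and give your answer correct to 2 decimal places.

Cumulative frequencies: 20, 48, 68, 81
n = 81; position = n/2 = 40.5.
This falls in the class 10 to under 20: L = 10, F = 20, f = 28, h = 10.
Median ≈ 10 + ((40.5 − 20) / 28) × 10 = 17.3214

17.32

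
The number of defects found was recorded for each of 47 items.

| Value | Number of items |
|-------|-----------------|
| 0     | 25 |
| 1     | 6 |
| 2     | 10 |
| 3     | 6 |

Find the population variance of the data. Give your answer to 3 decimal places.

1.251

Values: 0, 1, 2, 3
n = 47, Σfx = 44, mean = 0.9362
Σfx² = 100
Σf(x − x̄)² = Σfx² − (Σfx)²/n = 100 − 44²/47 = 58.8085
Population variance = 58.8085 / 47 = 1.2512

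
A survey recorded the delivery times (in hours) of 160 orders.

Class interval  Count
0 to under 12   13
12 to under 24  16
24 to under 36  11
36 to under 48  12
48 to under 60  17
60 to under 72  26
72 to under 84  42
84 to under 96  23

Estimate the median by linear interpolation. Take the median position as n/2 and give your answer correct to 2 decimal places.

Cumulative frequencies: 13, 29, 40, 52, 69, 95, 137, 160
n = 160; position = n/2 = 80.
This falls in the class 60 to under 72: L = 60, F = 69, f = 26, h = 12.
Median ≈ 60 + ((80 − 69) / 26) × 12 = 65.0769

65.08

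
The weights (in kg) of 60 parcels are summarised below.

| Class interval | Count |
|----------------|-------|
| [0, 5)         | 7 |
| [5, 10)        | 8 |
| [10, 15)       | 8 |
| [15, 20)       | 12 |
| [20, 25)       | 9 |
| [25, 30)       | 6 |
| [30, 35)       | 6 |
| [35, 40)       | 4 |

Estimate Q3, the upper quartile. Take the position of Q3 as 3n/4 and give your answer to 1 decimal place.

25.8

Cumulative frequencies: 7, 15, 23, 35, 44, 50, 56, 60
n = 60; position = 3n/4 = 45.
This falls in the class [25, 30): L = 25, F = 44, f = 6, h = 5.
Upper quartile ≈ 25 + ((45 − 44) / 6) × 5 = 25.8333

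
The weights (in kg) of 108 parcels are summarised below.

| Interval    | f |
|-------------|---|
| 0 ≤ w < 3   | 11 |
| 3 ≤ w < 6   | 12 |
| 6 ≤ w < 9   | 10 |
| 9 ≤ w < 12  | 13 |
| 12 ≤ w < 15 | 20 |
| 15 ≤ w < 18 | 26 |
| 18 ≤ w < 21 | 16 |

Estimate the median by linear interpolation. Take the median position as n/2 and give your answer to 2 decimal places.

13.20

Cumulative frequencies: 11, 23, 33, 46, 66, 92, 108
n = 108; position = n/2 = 54.
This falls in the class 12 ≤ w < 15: L = 12, F = 46, f = 20, h = 3.
Median ≈ 12 + ((54 − 46) / 20) × 3 = 13.2000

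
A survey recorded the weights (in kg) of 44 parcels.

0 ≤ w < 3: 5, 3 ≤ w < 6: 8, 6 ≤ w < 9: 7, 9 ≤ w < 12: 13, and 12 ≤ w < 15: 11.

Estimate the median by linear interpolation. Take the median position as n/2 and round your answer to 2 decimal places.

Cumulative frequencies: 5, 13, 20, 33, 44
n = 44; position = n/2 = 22.
This falls in the class 9 ≤ w < 12: L = 9, F = 20, f = 13, h = 3.
Median ≈ 9 + ((22 − 20) / 13) × 3 = 9.4615

9.46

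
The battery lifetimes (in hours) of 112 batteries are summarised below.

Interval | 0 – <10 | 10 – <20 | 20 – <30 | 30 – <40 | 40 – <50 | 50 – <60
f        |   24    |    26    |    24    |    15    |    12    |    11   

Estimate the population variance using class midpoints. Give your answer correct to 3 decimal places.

253.540

Midpoints: 5, 15, 25, 35, 45, 55
n = 112, Σfm = 2780, mean = 24.8214
Σfm² = 97400
Σf(m − x̄)² = Σfm² − (Σfm)²/n = 97400 − 2780²/112 = 28396.4286
Population variance = 28396.4286 / 112 = 253.5395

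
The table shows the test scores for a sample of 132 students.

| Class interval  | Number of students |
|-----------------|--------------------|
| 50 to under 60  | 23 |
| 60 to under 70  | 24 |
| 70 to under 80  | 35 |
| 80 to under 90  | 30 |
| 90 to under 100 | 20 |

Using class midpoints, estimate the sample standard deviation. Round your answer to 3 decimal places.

13.135

Midpoints: 55, 65, 75, 85, 95
n = 132, Σfm = 9900, mean = 75.0000
Σfm² = 765100
Σf(m − x̄)² = Σfm² − (Σfm)²/n = 765100 − 9900²/132 = 22600.0000
Sample variance = 22600.0000 / 131 = 172.5191
Standard deviation = √172.5191 = 13.1347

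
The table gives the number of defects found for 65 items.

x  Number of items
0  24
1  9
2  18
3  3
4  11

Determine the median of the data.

1

Cumulative frequencies: 24, 33, 51, 54, 65
n = 65, so the median is the value in position (n+1)/2 = 33.
Position 33 falls at value 1.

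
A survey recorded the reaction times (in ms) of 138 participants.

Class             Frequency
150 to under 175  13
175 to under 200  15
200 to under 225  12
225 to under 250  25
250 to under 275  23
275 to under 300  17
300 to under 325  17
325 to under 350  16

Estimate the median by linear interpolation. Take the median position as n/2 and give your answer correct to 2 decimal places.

254.35

Cumulative frequencies: 13, 28, 40, 65, 88, 105, 122, 138
n = 138; position = n/2 = 69.
This falls in the class 250 to under 275: L = 250, F = 65, f = 23, h = 25.
Median ≈ 250 + ((69 − 65) / 23) × 25 = 254.3478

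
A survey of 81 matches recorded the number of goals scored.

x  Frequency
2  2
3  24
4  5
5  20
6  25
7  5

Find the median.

Cumulative frequencies: 2, 26, 31, 51, 76, 81
n = 81, so the median is the value in position (n+1)/2 = 41.
Position 41 falls at value 5.

5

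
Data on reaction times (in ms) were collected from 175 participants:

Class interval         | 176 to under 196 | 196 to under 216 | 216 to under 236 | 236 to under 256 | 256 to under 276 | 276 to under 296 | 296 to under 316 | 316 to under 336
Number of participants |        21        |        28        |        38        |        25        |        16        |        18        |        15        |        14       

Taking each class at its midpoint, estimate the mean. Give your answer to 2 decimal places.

245.54

Midpoints: 186, 206, 226, 246, 266, 286, 306, 326
Σfm = 21×186 + 28×206 + 38×226 + 25×246 + 16×266 + 18×286 + 15×306 + 14×326 = 42970
n = Σf = 175
Mean = 42970 / 175 = 245.5429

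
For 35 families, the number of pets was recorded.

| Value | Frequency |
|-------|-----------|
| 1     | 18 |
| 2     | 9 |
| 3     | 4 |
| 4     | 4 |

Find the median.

Cumulative frequencies: 18, 27, 31, 35
n = 35, so the median is the value in position (n+1)/2 = 18.
Position 18 falls at value 1.

1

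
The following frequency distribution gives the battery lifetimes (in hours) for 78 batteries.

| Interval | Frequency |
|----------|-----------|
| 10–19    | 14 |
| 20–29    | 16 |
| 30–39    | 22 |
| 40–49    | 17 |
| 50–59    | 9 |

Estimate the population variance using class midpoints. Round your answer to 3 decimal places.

158.925

Midpoints: 14.5, 24.5, 34.5, 44.5, 54.5
n = 78, Σfm = 2601, mean = 33.3462
Σfm² = 99129.5
Σf(m − x̄)² = Σfm² − (Σfm)²/n = 99129.5 − 2601²/78 = 12396.1538
Population variance = 12396.1538 / 78 = 158.9250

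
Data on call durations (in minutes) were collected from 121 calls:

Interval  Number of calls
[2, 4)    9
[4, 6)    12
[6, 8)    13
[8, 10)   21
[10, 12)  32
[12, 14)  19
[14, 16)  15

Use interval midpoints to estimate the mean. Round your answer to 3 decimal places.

9.843

Midpoints: 3, 5, 7, 9, 11, 13, 15
Σfm = 9×3 + 12×5 + 13×7 + 21×9 + 32×11 + 19×13 + 15×15 = 1191
n = Σf = 121
Mean = 1191 / 121 = 9.8430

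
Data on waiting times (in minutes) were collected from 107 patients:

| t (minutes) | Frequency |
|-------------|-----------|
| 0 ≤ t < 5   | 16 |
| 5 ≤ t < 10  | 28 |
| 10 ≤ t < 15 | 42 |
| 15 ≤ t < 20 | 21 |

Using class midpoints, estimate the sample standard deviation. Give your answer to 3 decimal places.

Midpoints: 2.5, 7.5, 12.5, 17.5
n = 107, Σfm = 1142.5, mean = 10.6776
Σfm² = 14668.75
Σf(m − x̄)² = Σfm² − (Σfm)²/n = 14668.75 − 1142.5²/107 = 2469.6262
Sample variance = 2469.6262 / 106 = 23.2984
Standard deviation = √23.2984 = 4.8268

4.827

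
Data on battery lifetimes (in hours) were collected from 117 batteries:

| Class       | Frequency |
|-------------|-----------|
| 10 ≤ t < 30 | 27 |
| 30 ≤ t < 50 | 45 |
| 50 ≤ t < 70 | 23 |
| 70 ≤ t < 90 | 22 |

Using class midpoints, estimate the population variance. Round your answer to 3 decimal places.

Midpoints: 20, 40, 60, 80
n = 117, Σfm = 5480, mean = 46.8376
Σfm² = 306400
Σf(m − x̄)² = Σfm² − (Σfm)²/n = 306400 − 5480²/117 = 49729.9145
Population variance = 49729.9145 / 117 = 425.0420

425.042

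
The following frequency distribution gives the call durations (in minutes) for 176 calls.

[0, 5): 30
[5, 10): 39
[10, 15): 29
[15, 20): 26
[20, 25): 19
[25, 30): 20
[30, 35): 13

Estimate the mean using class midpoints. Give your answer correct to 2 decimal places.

14.69

Midpoints: 2.5, 7.5, 12.5, 17.5, 22.5, 27.5, 32.5
Σfm = 30×2.5 + 39×7.5 + 29×12.5 + 26×17.5 + 19×22.5 + 20×27.5 + 13×32.5 = 2585
n = Σf = 176
Mean = 2585 / 176 = 14.6875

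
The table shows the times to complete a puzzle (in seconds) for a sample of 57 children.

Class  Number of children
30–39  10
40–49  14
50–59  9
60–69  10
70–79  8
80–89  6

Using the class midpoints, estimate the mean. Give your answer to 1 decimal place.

56.3

Midpoints: 34.5, 44.5, 54.5, 64.5, 74.5, 84.5
Σfm = 10×34.5 + 14×44.5 + 9×54.5 + 10×64.5 + 8×74.5 + 6×84.5 = 3206.5
n = Σf = 57
Mean = 3206.5 / 57 = 56.2544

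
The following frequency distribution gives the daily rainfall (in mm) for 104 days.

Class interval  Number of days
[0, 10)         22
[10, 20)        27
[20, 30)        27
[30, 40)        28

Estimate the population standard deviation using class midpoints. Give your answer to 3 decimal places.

Midpoints: 5, 15, 25, 35
n = 104, Σfm = 2170, mean = 20.8654
Σfm² = 57800
Σf(m − x̄)² = Σfm² − (Σfm)²/n = 57800 − 2170²/104 = 12522.1154
Population variance = 12522.1154 / 104 = 120.4050
Standard deviation = √120.4050 = 10.9729

10.973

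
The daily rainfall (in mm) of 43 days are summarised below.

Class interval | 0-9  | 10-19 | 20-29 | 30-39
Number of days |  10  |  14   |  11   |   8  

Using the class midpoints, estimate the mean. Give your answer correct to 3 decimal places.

18.453

Midpoints: 4.5, 14.5, 24.5, 34.5
Σfm = 10×4.5 + 14×14.5 + 11×24.5 + 8×34.5 = 793.5
n = Σf = 43
Mean = 793.5 / 43 = 18.4535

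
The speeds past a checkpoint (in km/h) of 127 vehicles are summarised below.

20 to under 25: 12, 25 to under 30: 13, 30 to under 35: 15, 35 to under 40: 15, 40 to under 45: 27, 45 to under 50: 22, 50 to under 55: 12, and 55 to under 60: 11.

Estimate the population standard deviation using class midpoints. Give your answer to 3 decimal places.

Midpoints: 22.5, 27.5, 32.5, 37.5, 42.5, 47.5, 52.5, 57.5
n = 127, Σfm = 5132.5, mean = 40.4134
Σfm² = 220693.75
Σf(m − x̄)² = Σfm² − (Σfm)²/n = 220693.75 − 5132.5²/127 = 13272.0472
Population variance = 13272.0472 / 127 = 104.5043
Standard deviation = √104.5043 = 10.2227

10.223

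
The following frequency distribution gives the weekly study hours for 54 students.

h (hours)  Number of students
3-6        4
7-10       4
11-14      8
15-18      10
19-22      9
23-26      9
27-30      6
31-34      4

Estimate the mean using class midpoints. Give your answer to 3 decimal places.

Midpoints: 4.5, 8.5, 12.5, 16.5, 20.5, 24.5, 28.5, 32.5
Σfm = 4×4.5 + 4×8.5 + 8×12.5 + 10×16.5 + 9×20.5 + 9×24.5 + 6×28.5 + 4×32.5 = 1023
n = Σf = 54
Mean = 1023 / 54 = 18.9444

18.944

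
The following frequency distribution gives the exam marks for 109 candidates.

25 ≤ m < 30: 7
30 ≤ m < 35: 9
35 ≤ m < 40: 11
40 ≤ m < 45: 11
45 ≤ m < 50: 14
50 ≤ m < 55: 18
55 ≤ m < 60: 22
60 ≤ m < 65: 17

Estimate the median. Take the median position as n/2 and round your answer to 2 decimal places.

50.69

Cumulative frequencies: 7, 16, 27, 38, 52, 70, 92, 109
n = 109; position = n/2 = 54.5.
This falls in the class 50 ≤ m < 55: L = 50, F = 52, f = 18, h = 5.
Median ≈ 50 + ((54.5 − 52) / 18) × 5 = 50.6944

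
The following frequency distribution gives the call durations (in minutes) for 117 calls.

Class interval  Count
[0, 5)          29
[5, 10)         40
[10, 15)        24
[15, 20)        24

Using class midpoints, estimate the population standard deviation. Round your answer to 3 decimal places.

Midpoints: 2.5, 7.5, 12.5, 17.5
n = 117, Σfm = 1092.5, mean = 9.3376
Σfm² = 13531.25
Σf(m − x̄)² = Σfm² − (Σfm)²/n = 13531.25 − 1092.5²/117 = 3329.9145
Population variance = 3329.9145 / 117 = 28.4608
Standard deviation = √28.4608 = 5.3349

5.335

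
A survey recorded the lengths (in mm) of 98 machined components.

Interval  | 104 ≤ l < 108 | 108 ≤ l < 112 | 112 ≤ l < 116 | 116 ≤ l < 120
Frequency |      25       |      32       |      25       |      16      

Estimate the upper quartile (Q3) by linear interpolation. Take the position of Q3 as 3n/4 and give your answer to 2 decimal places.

Cumulative frequencies: 25, 57, 82, 98
n = 98; position = 3n/4 = 73.5.
This falls in the class 112 ≤ l < 116: L = 112, F = 57, f = 25, h = 4.
Upper quartile ≈ 112 + ((73.5 − 57) / 25) × 4 = 114.6400

114.64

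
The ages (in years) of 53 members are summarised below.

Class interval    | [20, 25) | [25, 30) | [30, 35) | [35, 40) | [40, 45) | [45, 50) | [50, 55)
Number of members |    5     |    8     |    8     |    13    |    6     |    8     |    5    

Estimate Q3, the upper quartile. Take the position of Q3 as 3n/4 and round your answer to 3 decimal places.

Cumulative frequencies: 5, 13, 21, 34, 40, 48, 53
n = 53; position = 3n/4 = 39.75.
This falls in the class [40, 45): L = 40, F = 34, f = 6, h = 5.
Upper quartile ≈ 40 + ((39.75 − 34) / 6) × 5 = 44.7917

44.792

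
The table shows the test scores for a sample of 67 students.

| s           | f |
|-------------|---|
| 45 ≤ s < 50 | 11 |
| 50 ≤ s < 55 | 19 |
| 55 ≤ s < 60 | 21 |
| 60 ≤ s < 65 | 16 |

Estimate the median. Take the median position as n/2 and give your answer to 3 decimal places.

55.833

Cumulative frequencies: 11, 30, 51, 67
n = 67; position = n/2 = 33.5.
This falls in the class 55 ≤ s < 60: L = 55, F = 30, f = 21, h = 5.
Median ≈ 55 + ((33.5 − 30) / 21) × 5 = 55.8333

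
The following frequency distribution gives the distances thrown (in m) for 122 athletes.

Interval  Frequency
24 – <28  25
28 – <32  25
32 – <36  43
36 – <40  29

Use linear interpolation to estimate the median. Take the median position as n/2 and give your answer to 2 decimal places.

33.02

Cumulative frequencies: 25, 50, 93, 122
n = 122; position = n/2 = 61.
This falls in the class 32 – <36: L = 32, F = 50, f = 43, h = 4.
Median ≈ 32 + ((61 − 50) / 43) × 4 = 33.0233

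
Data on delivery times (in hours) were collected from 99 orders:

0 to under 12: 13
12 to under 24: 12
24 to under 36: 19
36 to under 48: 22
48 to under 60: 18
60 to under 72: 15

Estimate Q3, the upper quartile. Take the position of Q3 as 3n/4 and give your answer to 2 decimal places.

53.50

Cumulative frequencies: 13, 25, 44, 66, 84, 99
n = 99; position = 3n/4 = 74.25.
This falls in the class 48 to under 60: L = 48, F = 66, f = 18, h = 12.
Upper quartile ≈ 48 + ((74.25 − 66) / 18) × 12 = 53.5000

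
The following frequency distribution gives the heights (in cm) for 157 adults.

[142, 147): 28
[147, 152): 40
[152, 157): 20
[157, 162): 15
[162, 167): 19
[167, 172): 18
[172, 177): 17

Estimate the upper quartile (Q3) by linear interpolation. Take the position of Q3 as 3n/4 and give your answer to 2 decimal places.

Cumulative frequencies: 28, 68, 88, 103, 122, 140, 157
n = 157; position = 3n/4 = 117.75.
This falls in the class [162, 167): L = 162, F = 103, f = 19, h = 5.
Upper quartile ≈ 162 + ((117.75 − 103) / 19) × 5 = 165.8816

165.88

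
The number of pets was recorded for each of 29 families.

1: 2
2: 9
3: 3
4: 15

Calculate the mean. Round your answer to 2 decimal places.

Values: 1, 2, 3, 4
Σfx = 2×1 + 9×2 + 3×3 + 15×4 = 89
n = Σf = 29
Mean = 89 / 29 = 3.0690

3.07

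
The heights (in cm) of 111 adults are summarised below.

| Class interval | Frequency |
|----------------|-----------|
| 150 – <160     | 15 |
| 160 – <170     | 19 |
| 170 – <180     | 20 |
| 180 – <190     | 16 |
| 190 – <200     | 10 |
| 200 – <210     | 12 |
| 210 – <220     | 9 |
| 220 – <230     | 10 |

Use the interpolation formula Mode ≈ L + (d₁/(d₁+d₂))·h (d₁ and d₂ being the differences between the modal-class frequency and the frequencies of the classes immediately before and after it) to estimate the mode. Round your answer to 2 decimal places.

Modal class: 170 – <180 (highest frequency 20).
d₁ = 20 − 19 = 1, d₂ = 20 − 16 = 4
Mode ≈ 170 + (1/(1+4)) × 10 = 170 + 2.0000 = 172.0000

172.00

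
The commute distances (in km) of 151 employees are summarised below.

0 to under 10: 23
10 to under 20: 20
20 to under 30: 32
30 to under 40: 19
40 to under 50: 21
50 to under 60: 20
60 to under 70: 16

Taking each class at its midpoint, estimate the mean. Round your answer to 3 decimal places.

32.881

Midpoints: 5, 15, 25, 35, 45, 55, 65
Σfm = 23×5 + 20×15 + 32×25 + 19×35 + 21×45 + 20×55 + 16×65 = 4965
n = Σf = 151
Mean = 4965 / 151 = 32.8808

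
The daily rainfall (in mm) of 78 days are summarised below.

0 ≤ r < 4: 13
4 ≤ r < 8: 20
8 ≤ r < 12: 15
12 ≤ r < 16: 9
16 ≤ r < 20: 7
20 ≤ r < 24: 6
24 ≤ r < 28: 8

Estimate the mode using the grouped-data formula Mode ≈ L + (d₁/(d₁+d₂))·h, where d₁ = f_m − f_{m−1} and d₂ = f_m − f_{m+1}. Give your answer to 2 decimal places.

Modal class: 4 ≤ r < 8 (highest frequency 20).
d₁ = 20 − 13 = 7, d₂ = 20 − 15 = 5
Mode ≈ 4 + (7/(7+5)) × 4 = 4 + 2.3333 = 6.3333

6.33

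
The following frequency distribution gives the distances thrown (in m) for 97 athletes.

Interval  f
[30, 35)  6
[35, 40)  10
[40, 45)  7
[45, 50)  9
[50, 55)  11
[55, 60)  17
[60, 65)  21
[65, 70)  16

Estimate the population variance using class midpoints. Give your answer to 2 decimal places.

Midpoints: 32.5, 37.5, 42.5, 47.5, 52.5, 57.5, 62.5, 67.5
n = 97, Σfm = 5242.5, mean = 54.0464
Σfm² = 294806.25
Σf(m − x̄)² = Σfm² − (Σfm)²/n = 294806.25 − 5242.5²/97 = 11468.0412
Population variance = 11468.0412 / 97 = 118.2272

118.23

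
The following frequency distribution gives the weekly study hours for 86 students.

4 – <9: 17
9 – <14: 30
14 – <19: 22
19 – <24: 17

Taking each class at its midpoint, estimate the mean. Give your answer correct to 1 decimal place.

13.8

Midpoints: 6.5, 11.5, 16.5, 21.5
Σfm = 17×6.5 + 30×11.5 + 22×16.5 + 17×21.5 = 1184
n = Σf = 86
Mean = 1184 / 86 = 13.7674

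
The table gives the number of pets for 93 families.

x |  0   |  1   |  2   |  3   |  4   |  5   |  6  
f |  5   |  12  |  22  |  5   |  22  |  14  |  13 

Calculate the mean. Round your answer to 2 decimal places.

3.30

Values: 0, 1, 2, 3, 4, 5, 6
Σfx = 5×0 + 12×1 + 22×2 + 5×3 + 22×4 + 14×5 + 13×6 = 307
n = Σf = 93
Mean = 307 / 93 = 3.3011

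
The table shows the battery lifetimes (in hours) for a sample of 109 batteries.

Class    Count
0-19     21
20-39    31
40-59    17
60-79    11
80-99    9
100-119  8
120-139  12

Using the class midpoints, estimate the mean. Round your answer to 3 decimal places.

Midpoints: 9.5, 29.5, 49.5, 69.5, 89.5, 109.5, 129.5
Σfm = 21×9.5 + 31×29.5 + 17×49.5 + 11×69.5 + 9×89.5 + 8×109.5 + 12×129.5 = 5955.5
n = Σf = 109
Mean = 5955.5 / 109 = 54.6376

54.638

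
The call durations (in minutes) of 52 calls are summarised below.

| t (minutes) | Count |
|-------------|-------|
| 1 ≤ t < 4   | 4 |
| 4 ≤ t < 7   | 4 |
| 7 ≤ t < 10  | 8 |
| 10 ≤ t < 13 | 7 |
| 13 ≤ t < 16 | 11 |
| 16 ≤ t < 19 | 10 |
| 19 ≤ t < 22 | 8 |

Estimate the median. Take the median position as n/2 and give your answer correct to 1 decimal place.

Cumulative frequencies: 4, 8, 16, 23, 34, 44, 52
n = 52; position = n/2 = 26.
This falls in the class 13 ≤ t < 16: L = 13, F = 23, f = 11, h = 3.
Median ≈ 13 + ((26 − 23) / 11) × 3 = 13.8182

13.8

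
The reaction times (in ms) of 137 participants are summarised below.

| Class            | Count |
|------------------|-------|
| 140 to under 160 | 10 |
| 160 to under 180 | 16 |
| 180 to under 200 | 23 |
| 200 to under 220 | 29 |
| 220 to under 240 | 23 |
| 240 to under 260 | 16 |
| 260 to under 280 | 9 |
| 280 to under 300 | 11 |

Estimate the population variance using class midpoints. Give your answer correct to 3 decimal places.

1485.343

Midpoints: 150, 170, 190, 210, 230, 250, 270, 290
n = 137, Σfm = 29590, mean = 215.9854
Σfm² = 6594500
Σf(m − x̄)² = Σfm² − (Σfm)²/n = 6594500 − 29590²/137 = 203491.9708
Population variance = 203491.9708 / 137 = 1485.3429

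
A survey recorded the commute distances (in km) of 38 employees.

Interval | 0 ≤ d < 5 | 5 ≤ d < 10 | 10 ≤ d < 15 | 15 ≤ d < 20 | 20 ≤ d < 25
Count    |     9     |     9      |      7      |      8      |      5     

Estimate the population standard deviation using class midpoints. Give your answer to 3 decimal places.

Midpoints: 2.5, 7.5, 12.5, 17.5, 22.5
n = 38, Σfm = 430, mean = 11.3158
Σfm² = 6637.5
Σf(m − x̄)² = Σfm² − (Σfm)²/n = 6637.5 − 430²/38 = 1771.7105
Population variance = 1771.7105 / 38 = 46.6240
Standard deviation = √46.6240 = 6.8282

6.828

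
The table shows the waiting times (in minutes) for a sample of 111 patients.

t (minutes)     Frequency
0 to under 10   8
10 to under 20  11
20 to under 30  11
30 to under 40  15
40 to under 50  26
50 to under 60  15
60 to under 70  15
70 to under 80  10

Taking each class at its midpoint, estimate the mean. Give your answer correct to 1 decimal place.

42.6

Midpoints: 5, 15, 25, 35, 45, 55, 65, 75
Σfm = 8×5 + 11×15 + 11×25 + 15×35 + 26×45 + 15×55 + 15×65 + 10×75 = 4725
n = Σf = 111
Mean = 4725 / 111 = 42.5676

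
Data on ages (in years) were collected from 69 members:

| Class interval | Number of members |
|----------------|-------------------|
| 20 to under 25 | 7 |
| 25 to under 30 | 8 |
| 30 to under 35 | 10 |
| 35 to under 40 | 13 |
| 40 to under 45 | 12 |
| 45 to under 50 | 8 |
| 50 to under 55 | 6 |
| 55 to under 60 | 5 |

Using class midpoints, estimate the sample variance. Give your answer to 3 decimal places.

Midpoints: 22.5, 27.5, 32.5, 37.5, 42.5, 47.5, 52.5, 57.5
n = 69, Σfm = 2682.5, mean = 38.8768
Σfm² = 111231.25
Σf(m − x̄)² = Σfm² − (Σfm)²/n = 111231.25 − 2682.5²/69 = 6944.2029
Sample variance = 6944.2029 / 68 = 102.1206

102.121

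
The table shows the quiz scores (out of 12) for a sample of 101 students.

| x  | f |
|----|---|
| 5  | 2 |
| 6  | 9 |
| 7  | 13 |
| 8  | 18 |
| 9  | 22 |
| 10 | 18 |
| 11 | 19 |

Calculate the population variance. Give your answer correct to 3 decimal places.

2.691

Values: 5, 6, 7, 8, 9, 10, 11
n = 101, Σfx = 886, mean = 8.7723
Σfx² = 8044
Σf(x − x̄)² = Σfx² − (Σfx)²/n = 8044 − 886²/101 = 271.7624
Population variance = 271.7624 / 101 = 2.6907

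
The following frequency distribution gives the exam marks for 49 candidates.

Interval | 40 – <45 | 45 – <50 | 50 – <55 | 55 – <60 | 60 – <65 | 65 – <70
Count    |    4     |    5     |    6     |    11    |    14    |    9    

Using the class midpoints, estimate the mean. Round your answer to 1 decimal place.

Midpoints: 42.5, 47.5, 52.5, 57.5, 62.5, 67.5
Σfm = 4×42.5 + 5×47.5 + 6×52.5 + 11×57.5 + 14×62.5 + 9×67.5 = 2837.5
n = Σf = 49
Mean = 2837.5 / 49 = 57.9082

57.9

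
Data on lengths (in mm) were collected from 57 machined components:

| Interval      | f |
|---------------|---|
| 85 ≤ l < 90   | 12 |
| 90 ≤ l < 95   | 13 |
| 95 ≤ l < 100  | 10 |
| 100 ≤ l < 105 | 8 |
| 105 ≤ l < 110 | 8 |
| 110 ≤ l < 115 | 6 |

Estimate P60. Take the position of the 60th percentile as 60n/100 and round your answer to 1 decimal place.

Cumulative frequencies: 12, 25, 35, 43, 51, 57
n = 57; position = 60n/100 = 34.2.
This falls in the class 95 ≤ l < 100: L = 95, F = 25, f = 10, h = 5.
60th percentile ≈ 95 + ((34.2 − 25) / 10) × 5 = 99.6000

99.6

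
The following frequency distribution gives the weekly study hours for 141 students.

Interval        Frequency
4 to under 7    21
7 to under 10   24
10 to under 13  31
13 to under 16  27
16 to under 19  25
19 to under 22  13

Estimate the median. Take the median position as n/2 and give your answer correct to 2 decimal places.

12.47

Cumulative frequencies: 21, 45, 76, 103, 128, 141
n = 141; position = n/2 = 70.5.
This falls in the class 10 to under 13: L = 10, F = 45, f = 31, h = 3.
Median ≈ 10 + ((70.5 − 45) / 31) × 3 = 12.4677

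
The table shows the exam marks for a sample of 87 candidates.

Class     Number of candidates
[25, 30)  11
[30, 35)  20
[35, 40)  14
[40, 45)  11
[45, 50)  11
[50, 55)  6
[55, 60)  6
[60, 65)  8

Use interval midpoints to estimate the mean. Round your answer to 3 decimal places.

41.695

Midpoints: 27.5, 32.5, 37.5, 42.5, 47.5, 52.5, 57.5, 62.5
Σfm = 11×27.5 + 20×32.5 + 14×37.5 + 11×42.5 + 11×47.5 + 6×52.5 + 6×57.5 + 8×62.5 = 3627.5
n = Σf = 87
Mean = 3627.5 / 87 = 41.6954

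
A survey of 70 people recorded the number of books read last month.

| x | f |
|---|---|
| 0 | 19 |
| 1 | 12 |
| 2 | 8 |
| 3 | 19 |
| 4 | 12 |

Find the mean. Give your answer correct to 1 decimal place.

Values: 0, 1, 2, 3, 4
Σfx = 19×0 + 12×1 + 8×2 + 19×3 + 12×4 = 133
n = Σf = 70
Mean = 133 / 70 = 1.9000

1.9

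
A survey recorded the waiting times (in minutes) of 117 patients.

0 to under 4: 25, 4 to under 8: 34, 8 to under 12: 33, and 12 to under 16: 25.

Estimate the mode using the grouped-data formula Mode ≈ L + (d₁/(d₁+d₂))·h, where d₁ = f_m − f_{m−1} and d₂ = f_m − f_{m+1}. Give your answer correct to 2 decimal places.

7.60

Modal class: 4 to under 8 (highest frequency 34).
d₁ = 34 − 25 = 9, d₂ = 34 − 33 = 1
Mode ≈ 4 + (9/(9+1)) × 4 = 4 + 3.6000 = 7.6000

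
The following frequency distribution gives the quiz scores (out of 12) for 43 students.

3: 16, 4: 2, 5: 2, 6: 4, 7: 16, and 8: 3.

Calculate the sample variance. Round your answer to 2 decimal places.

Values: 3, 4, 5, 6, 7, 8
n = 43, Σfx = 226, mean = 5.2558
Σfx² = 1346
Σf(x − x̄)² = Σfx² − (Σfx)²/n = 1346 − 226²/43 = 158.1860
Sample variance = 158.1860 / 42 = 3.7663

3.77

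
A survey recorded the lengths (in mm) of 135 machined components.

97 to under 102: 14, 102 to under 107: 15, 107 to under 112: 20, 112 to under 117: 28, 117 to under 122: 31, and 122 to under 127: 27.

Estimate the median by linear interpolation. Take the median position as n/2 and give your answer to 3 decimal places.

Cumulative frequencies: 14, 29, 49, 77, 108, 135
n = 135; position = n/2 = 67.5.
This falls in the class 112 to under 117: L = 112, F = 49, f = 28, h = 5.
Median ≈ 112 + ((67.5 − 49) / 28) × 5 = 115.3036

115.304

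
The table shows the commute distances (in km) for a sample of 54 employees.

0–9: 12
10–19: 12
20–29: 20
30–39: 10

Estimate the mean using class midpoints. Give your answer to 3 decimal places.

Midpoints: 4.5, 14.5, 24.5, 34.5
Σfm = 12×4.5 + 12×14.5 + 20×24.5 + 10×34.5 = 1063
n = Σf = 54
Mean = 1063 / 54 = 19.6852

19.685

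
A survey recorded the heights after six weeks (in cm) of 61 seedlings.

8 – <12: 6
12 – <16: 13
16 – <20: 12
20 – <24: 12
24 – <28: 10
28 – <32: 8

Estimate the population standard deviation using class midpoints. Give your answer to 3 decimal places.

6.172

Midpoints: 10, 14, 18, 22, 26, 30
n = 61, Σfm = 1222, mean = 20.0328
Σfm² = 26804
Σf(m − x̄)² = Σfm² − (Σfm)²/n = 26804 − 1222²/61 = 2323.9344
Population variance = 2323.9344 / 61 = 38.0973
Standard deviation = √38.0973 = 6.1723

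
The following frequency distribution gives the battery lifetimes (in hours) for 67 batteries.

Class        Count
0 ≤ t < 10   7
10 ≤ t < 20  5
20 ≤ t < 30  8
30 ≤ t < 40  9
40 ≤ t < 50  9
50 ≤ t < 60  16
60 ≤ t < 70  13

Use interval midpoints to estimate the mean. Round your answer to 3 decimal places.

41.119

Midpoints: 5, 15, 25, 35, 45, 55, 65
Σfm = 7×5 + 5×15 + 8×25 + 9×35 + 9×45 + 16×55 + 13×65 = 2755
n = Σf = 67
Mean = 2755 / 67 = 41.1194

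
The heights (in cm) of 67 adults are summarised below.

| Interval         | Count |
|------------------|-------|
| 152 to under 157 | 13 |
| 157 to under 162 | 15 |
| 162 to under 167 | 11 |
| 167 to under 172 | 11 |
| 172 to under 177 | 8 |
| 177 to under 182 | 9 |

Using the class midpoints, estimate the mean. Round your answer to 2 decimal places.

Midpoints: 154.5, 159.5, 164.5, 169.5, 174.5, 179.5
Σfm = 13×154.5 + 15×159.5 + 11×164.5 + 11×169.5 + 8×174.5 + 9×179.5 = 11086.5
n = Σf = 67
Mean = 11086.5 / 67 = 165.4701

165.47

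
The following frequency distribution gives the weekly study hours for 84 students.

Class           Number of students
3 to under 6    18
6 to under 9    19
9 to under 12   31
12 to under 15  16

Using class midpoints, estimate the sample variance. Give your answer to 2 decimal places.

Midpoints: 4.5, 7.5, 10.5, 13.5
n = 84, Σfm = 765, mean = 9.1071
Σfm² = 7767
Σf(m − x̄)² = Σfm² − (Σfm)²/n = 7767 − 765²/84 = 800.0357
Sample variance = 800.0357 / 83 = 9.6390

9.64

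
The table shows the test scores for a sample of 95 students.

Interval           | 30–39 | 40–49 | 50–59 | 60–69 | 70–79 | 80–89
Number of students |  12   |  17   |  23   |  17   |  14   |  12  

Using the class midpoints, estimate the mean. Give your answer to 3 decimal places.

Midpoints: 34.5, 44.5, 54.5, 64.5, 74.5, 84.5
Σfm = 12×34.5 + 17×44.5 + 23×54.5 + 17×64.5 + 14×74.5 + 12×84.5 = 5577.5
n = Σf = 95
Mean = 5577.5 / 95 = 58.7105

58.711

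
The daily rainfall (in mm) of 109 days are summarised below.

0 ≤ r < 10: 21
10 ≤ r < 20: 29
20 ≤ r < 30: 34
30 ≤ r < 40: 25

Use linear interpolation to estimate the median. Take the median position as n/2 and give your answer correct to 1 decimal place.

21.3

Cumulative frequencies: 21, 50, 84, 109
n = 109; position = n/2 = 54.5.
This falls in the class 20 ≤ r < 30: L = 20, F = 50, f = 34, h = 10.
Median ≈ 20 + ((54.5 − 50) / 34) × 10 = 21.3235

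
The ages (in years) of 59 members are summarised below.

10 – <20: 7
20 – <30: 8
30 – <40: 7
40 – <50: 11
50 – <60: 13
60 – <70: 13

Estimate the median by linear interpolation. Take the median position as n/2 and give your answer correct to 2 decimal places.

Cumulative frequencies: 7, 15, 22, 33, 46, 59
n = 59; position = n/2 = 29.5.
This falls in the class 40 – <50: L = 40, F = 22, f = 11, h = 10.
Median ≈ 40 + ((29.5 − 22) / 11) × 10 = 46.8182

46.82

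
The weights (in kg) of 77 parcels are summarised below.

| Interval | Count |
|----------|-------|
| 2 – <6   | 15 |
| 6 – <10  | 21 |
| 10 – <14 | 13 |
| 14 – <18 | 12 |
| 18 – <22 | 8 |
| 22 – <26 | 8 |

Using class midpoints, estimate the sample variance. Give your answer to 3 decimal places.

41.471

Midpoints: 4, 8, 12, 16, 20, 24
n = 77, Σfm = 928, mean = 12.0519
Σfm² = 14336
Σf(m − x̄)² = Σfm² − (Σfm)²/n = 14336 − 928²/77 = 3151.7922
Sample variance = 3151.7922 / 76 = 41.4710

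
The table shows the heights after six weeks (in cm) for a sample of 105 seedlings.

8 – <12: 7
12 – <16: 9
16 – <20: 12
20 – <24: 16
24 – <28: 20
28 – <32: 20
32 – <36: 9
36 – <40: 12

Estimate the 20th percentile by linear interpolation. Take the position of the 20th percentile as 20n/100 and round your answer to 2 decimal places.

17.67

Cumulative frequencies: 7, 16, 28, 44, 64, 84, 93, 105
n = 105; position = 20n/100 = 21.
This falls in the class 16 – <20: L = 16, F = 16, f = 12, h = 4.
20th percentile ≈ 16 + ((21 − 16) / 12) × 4 = 17.6667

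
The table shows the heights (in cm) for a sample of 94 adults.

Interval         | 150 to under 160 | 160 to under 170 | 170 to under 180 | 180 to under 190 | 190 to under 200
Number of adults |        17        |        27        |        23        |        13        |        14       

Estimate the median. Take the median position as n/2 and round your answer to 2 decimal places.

171.30

Cumulative frequencies: 17, 44, 67, 80, 94
n = 94; position = n/2 = 47.
This falls in the class 170 to under 180: L = 170, F = 44, f = 23, h = 10.
Median ≈ 170 + ((47 − 44) / 23) × 10 = 171.3043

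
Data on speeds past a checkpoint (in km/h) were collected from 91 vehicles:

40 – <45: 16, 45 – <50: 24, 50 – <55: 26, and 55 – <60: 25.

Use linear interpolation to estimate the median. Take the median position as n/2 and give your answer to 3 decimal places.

51.058

Cumulative frequencies: 16, 40, 66, 91
n = 91; position = n/2 = 45.5.
This falls in the class 50 – <55: L = 50, F = 40, f = 26, h = 5.
Median ≈ 50 + ((45.5 − 40) / 26) × 5 = 51.0577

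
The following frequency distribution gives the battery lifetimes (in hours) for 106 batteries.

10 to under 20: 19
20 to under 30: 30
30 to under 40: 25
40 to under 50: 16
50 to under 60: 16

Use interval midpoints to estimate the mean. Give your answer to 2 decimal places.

Midpoints: 15, 25, 35, 45, 55
Σfm = 19×15 + 30×25 + 25×35 + 16×45 + 16×55 = 3510
n = Σf = 106
Mean = 3510 / 106 = 33.1132

33.11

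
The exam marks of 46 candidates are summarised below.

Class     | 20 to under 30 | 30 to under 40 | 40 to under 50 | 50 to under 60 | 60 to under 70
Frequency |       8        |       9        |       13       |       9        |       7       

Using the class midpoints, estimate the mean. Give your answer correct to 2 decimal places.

Midpoints: 25, 35, 45, 55, 65
Σfm = 8×25 + 9×35 + 13×45 + 9×55 + 7×65 = 2050
n = Σf = 46
Mean = 2050 / 46 = 44.5652

44.57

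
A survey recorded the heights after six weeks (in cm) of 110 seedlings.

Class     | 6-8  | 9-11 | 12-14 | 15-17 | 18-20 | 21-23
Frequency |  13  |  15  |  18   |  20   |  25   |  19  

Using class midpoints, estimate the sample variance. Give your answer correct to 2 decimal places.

24.01

Midpoints: 7, 10, 13, 16, 19, 22
n = 110, Σfm = 1688, mean = 15.3455
Σfm² = 28520
Σf(m − x̄)² = Σfm² − (Σfm)²/n = 28520 − 1688²/110 = 2616.8727
Sample variance = 2616.8727 / 109 = 24.0080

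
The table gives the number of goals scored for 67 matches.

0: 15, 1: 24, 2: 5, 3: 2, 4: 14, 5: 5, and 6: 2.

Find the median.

1

Cumulative frequencies: 15, 39, 44, 46, 60, 65, 67
n = 67, so the median is the value in position (n+1)/2 = 34.
Position 34 falls at value 1.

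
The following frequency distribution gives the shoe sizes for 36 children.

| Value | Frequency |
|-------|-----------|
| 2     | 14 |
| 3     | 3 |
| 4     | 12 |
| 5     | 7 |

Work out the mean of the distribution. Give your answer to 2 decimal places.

3.33

Values: 2, 3, 4, 5
Σfx = 14×2 + 3×3 + 12×4 + 7×5 = 120
n = Σf = 36
Mean = 120 / 36 = 3.3333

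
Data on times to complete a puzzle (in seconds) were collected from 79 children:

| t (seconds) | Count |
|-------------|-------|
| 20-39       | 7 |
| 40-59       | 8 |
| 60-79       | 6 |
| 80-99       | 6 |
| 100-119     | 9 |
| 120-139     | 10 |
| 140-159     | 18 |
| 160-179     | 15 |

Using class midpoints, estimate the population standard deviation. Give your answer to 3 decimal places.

46.411

Midpoints: 29.5, 49.5, 69.5, 89.5, 109.5, 129.5, 149.5, 169.5
n = 79, Σfm = 9070.5, mean = 114.8165
Σfm² = 1211609.75
Σf(m − x̄)² = Σfm² − (Σfm)²/n = 1211609.75 − 9070.5²/79 = 170167.0886
Population variance = 170167.0886 / 79 = 2154.0138
Standard deviation = √2154.0138 = 46.4114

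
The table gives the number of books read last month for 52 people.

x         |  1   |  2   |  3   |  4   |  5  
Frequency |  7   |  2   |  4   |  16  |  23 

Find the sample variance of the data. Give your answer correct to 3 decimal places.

Values: 1, 2, 3, 4, 5
n = 52, Σfx = 202, mean = 3.8846
Σfx² = 882
Σf(x − x̄)² = Σfx² − (Σfx)²/n = 882 − 202²/52 = 97.3077
Sample variance = 97.3077 / 51 = 1.9080

1.908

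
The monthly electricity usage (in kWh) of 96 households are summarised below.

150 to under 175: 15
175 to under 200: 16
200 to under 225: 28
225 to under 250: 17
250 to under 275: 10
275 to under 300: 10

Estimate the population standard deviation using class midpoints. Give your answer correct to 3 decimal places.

Midpoints: 162.5, 187.5, 212.5, 237.5, 262.5, 287.5
n = 96, Σfm = 20925, mean = 217.9688
Σfm² = 4697500
Σf(m − x̄)² = Σfm² − (Σfm)²/n = 4697500 − 20925²/96 = 136503.9062
Population variance = 136503.9062 / 96 = 1421.9157
Standard deviation = √1421.9157 = 37.7083

37.708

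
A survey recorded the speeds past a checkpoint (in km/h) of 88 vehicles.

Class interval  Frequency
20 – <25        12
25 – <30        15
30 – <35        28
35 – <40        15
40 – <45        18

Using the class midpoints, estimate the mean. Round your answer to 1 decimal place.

33.2

Midpoints: 22.5, 27.5, 32.5, 37.5, 42.5
Σfm = 12×22.5 + 15×27.5 + 28×32.5 + 15×37.5 + 18×42.5 = 2920
n = Σf = 88
Mean = 2920 / 88 = 33.1818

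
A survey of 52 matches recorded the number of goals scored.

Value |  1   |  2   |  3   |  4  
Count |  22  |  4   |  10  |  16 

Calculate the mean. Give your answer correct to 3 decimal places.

2.385

Values: 1, 2, 3, 4
Σfx = 22×1 + 4×2 + 10×3 + 16×4 = 124
n = Σf = 52
Mean = 124 / 52 = 2.3846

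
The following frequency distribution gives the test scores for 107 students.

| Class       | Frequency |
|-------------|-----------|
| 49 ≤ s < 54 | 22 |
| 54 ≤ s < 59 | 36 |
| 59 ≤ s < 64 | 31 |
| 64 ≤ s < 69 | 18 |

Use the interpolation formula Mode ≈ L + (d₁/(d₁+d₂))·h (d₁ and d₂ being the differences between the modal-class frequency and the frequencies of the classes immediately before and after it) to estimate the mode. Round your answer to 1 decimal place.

57.7

Modal class: 54 ≤ s < 59 (highest frequency 36).
d₁ = 36 − 22 = 14, d₂ = 36 − 31 = 5
Mode ≈ 54 + (14/(14+5)) × 5 = 54 + 3.6842 = 57.6842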